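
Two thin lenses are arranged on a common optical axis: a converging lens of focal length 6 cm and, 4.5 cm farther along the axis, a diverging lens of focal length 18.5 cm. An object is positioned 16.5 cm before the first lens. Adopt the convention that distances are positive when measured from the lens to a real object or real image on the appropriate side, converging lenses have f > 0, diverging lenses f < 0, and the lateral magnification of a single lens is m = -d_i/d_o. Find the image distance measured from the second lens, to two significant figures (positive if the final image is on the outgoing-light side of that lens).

6.7 cm

Lens 1: 1/d_i1 = 1/f_1 - 1/d_o1 = 1/6 - 1/16.5 = 0.10606 cm^-1, so d_i1 = 9.429 cm.
Since 9.429 cm > 4.5 cm, the first image lies past the second lens and serves as a virtual object: d_o2 = L - d_i1 = -4.929 cm.
Lens 2: 1/d_i2 = 1/f_2 - 1/d_o2 = 1/(-18.5) - 1/(-4.929) = 0.14884 cm^-1, so d_i2 = 6.718 cm.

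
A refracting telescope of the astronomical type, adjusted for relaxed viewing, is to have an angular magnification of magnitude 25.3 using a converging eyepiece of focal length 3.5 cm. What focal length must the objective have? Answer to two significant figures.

|M| = f_obj/|f_eye|, so f_obj = |M| x |f_eye| = 25.3 x 3.5 = 88.550 cm.

89 cm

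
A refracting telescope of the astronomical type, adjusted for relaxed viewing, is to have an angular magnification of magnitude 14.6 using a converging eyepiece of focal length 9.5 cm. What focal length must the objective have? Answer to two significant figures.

140 cm

|M| = f_obj/|f_eye|, so f_obj = |M| x |f_eye| = 14.6 x 9.5 = 138.700 cm.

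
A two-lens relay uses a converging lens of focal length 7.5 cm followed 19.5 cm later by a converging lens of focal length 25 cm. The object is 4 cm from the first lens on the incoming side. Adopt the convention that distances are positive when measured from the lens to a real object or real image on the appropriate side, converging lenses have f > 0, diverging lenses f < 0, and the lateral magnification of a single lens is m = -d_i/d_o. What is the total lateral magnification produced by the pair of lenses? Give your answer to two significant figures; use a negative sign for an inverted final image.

Lens 1: 1/d_i1 = 1/f_1 - 1/d_o1 = 1/7.5 - 1/4 = -0.11667 cm^-1, so d_i1 = -8.571 cm.
m_1 = -(-8.571)/4 = 2.1429.
With d_i1 < 0 the first image is virtual and lies on the object side; the object distance for lens 2 is d_o2 = 19.5 - (-8.571) = 28.071 cm.
Lens 2: 1/d_i2 = 1/f_2 - 1/d_o2 = 1/25 - 1/(28.071) = 0.00438 cm^-1, so d_i2 = 228.488 cm.
m_2 = -(228.488)/(28.071) = -8.1395.
Overall magnification: m = m_1 m_2 = -17.4419.

-17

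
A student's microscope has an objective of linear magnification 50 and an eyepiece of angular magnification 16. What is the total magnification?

The overall magnification of a compound microscope is the product of the objective and eyepiece magnifications:
M = M_obj x M_eye = 50 x 16 = 800.

800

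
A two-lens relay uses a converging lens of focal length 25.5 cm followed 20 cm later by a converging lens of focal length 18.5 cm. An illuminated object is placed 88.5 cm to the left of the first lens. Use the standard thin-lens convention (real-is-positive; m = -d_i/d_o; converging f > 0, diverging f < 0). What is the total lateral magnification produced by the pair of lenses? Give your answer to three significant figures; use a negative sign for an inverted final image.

Applying the thin-lens equation to the first lens, 1/25.5 = 1/88.5 + 1/d_i1, which gives d_i1 = 35.821 cm.
Its lateral magnification is m_1 = -d_i1/d_o1 = -(35.821)/88.5 = -0.4048.
Since 35.821 cm > 20 cm, the first image lies past the second lens and serves as a virtual object: d_o2 = L - d_i1 = -15.821 cm.
Applying the thin-lens equation again with f_2 = 18.5 cm and d_o2 = -15.821 cm gives d_i2 = 8.528 cm.
m_2 = -(8.528)/(-15.821) = 0.5390.
Overall magnification: m = m_1 m_2 = -0.2182.

-0.218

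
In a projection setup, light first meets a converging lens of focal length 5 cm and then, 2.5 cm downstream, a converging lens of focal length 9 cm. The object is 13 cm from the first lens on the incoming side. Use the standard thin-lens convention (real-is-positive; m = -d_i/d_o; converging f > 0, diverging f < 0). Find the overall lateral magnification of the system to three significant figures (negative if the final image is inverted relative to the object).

-0.385

Applying the thin-lens equation to the first lens, 1/5 = 1/13 + 1/d_i1, which gives d_i1 = 8.125 cm.
Its lateral magnification is m_1 = -d_i1/d_o1 = -(8.125)/13 = -0.6250.
Since 8.125 cm > 2.5 cm, the first image lies past the second lens and serves as a virtual object: d_o2 = L - d_i1 = -5.625 cm.
Applying the thin-lens equation again with f_2 = 9 cm and d_o2 = -5.625 cm gives d_i2 = 3.462 cm.
m_2 = -(3.462)/(-5.625) = 0.6154.
The system's lateral magnification is m_1 m_2 = (-0.6250)(0.6154) = -0.3846.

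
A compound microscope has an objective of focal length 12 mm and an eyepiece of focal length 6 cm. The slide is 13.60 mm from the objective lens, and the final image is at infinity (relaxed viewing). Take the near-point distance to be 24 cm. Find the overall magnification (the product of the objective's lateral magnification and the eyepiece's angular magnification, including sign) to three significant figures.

-30.0

Convert to cm: f_obj = 12 mm = 1.2 cm; d_o = 13.60 mm = 1.36 cm.
Objective: 1/d_i = 1/f_obj - 1/d_o = 1/1.2 - 1/1.36 = 0.09804 cm^-1, so d_i = 10.200 cm.
m_obj = -d_i/d_o = -10.200/1.36 = -7.500.
Eyepiece angular magnification (image at infinity): M_eye = D/f_e = 24/6 = 4.000.
Overall M = m_obj x M_eye = (-7.500)(4.000) = -30.00.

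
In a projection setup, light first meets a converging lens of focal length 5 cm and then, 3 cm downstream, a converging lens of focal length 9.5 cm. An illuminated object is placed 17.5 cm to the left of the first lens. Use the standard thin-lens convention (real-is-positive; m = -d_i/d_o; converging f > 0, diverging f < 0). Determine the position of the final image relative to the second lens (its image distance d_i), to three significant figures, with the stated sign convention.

2.81 cm

Lens 1: 1/d_i1 = 1/f_1 - 1/d_o1 = 1/5 - 1/17.5 = 0.14286 cm^-1, so d_i1 = 7.000 cm.
Since 7.000 cm > 3 cm, the first image lies past the second lens and serves as a virtual object: d_o2 = L - d_i1 = -4.000 cm.
Lens 2: 1/d_i2 = 1/f_2 - 1/d_o2 = 1/9.5 - 1/(-4.000) = 0.35526 cm^-1, so d_i2 = 2.815 cm.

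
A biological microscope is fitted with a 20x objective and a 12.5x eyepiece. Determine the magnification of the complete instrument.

The overall magnification of a compound microscope is the product of the objective and eyepiece magnifications:
M = M_obj x M_eye = 20 x 12.5 = 250.

250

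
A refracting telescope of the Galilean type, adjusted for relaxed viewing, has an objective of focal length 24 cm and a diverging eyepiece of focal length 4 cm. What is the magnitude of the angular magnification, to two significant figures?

|M| = f_obj/|f_eye| = 24/4 = 6.000.

6.0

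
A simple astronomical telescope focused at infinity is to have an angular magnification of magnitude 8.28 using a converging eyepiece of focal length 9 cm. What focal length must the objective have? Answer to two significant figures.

75 cm

|M| = f_obj/|f_eye|, so f_obj = |M| x |f_eye| = 8.28 x 9 = 74.520 cm.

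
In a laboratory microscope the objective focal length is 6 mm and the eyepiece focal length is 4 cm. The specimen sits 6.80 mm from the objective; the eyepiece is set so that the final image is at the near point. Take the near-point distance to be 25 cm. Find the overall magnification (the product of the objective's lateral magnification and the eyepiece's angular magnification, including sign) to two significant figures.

-54

Convert to cm: f_obj = 6 mm = 0.6 cm; d_o = 6.80 mm = 0.68 cm.
Objective: 1/d_i = 1/f_obj - 1/d_o = 1/0.6 - 1/0.68 = 0.19608 cm^-1, so d_i = 5.100 cm.
m_obj = -d_i/d_o = -5.100/0.68 = -7.500.
Eyepiece angular magnification (image at near point): M_eye = 1 + D/f_e = 1 + 25/4 = 7.250.
Overall M = m_obj x M_eye = (-7.500)(7.250) = -54.37.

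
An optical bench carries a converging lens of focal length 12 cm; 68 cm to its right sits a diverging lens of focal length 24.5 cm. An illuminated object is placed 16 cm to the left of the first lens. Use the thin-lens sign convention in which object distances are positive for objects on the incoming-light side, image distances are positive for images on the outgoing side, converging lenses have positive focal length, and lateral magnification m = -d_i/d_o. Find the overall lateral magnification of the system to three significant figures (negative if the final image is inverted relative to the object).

Lens 1: 1/d_i1 = 1/f_1 - 1/d_o1 = 1/12 - 1/16 = 0.02083 cm^-1, so d_i1 = 48.000 cm.
m_1 = -(48.000)/16 = -3.0000.
The intermediate image is 48.000 cm to the right of lens 1, so d_o2 = L - d_i1 = 68 - 48.000 = 20.000 cm.
Lens 2: 1/d_i2 = 1/f_2 - 1/d_o2 = 1/(-24.5) - 1/(20.000) = -0.09082 cm^-1, so d_i2 = -11.011 cm.
m_2 = -(-11.011)/(20.000) = 0.5506.
Total m = m_1 x m_2 = (-3.0000)(0.5506) = -1.6517.

-1.65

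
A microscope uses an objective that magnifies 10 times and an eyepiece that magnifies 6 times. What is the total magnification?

The overall magnification of a compound microscope is the product of the objective and eyepiece magnifications:
M = M_obj x M_eye = 10 x 6 = 60.

60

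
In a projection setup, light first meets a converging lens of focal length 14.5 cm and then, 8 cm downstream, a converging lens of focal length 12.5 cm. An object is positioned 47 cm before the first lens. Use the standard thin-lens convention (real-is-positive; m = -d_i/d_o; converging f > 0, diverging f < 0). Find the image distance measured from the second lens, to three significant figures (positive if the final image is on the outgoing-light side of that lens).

Applying the thin-lens equation to the first lens, 1/14.5 = 1/47 + 1/d_i1, which gives d_i1 = 20.969 cm.
Since 20.969 cm > 8 cm, the first image lies past the second lens and serves as a virtual object: d_o2 = L - d_i1 = -12.969 cm.
Applying the thin-lens equation again with f_2 = 12.5 cm and d_o2 = -12.969 cm gives d_i2 = 6.365 cm.

6.37 cm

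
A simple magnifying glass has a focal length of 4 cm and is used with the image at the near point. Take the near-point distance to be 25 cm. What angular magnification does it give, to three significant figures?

7.25

M = 1 + D/f = 1 + 25/4 = 7.250.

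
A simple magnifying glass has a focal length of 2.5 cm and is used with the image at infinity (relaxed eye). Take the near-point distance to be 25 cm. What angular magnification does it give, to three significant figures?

10.0

M = D/f = 25/2.5 = 10.000.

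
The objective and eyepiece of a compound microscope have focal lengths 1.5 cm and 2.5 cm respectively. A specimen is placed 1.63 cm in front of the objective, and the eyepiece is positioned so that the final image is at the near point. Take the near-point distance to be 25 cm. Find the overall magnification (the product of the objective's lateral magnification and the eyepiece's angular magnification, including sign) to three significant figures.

-127

Objective: 1/d_i = 1/f_obj - 1/d_o = 1/1.5 - 1/1.63 = 0.05317 cm^-1, so d_i = 18.808 cm.
m_obj = -d_i/d_o = -18.808/1.63 = -11.538.
Eyepiece angular magnification (image at near point): M_eye = 1 + D/f_e = 1 + 25/2.5 = 11.000.
Overall M = m_obj x M_eye = (-11.538)(11.000) = -126.92.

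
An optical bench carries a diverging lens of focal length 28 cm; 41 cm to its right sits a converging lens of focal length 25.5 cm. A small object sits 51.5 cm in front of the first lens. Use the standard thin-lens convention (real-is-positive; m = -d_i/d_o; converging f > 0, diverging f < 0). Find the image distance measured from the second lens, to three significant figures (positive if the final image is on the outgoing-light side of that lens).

44.8 cm

First lens: d_i1 = 1/(1/(-28) - 1/51.5) = -18.138 cm.
With d_i1 < 0 the first image is virtual and lies on the object side; the object distance for lens 2 is d_o2 = 41 - (-18.138) = 59.138 cm.
Second lens: d_i2 = 1/(1/25.5 - 1/(59.138)) = 44.831 cm.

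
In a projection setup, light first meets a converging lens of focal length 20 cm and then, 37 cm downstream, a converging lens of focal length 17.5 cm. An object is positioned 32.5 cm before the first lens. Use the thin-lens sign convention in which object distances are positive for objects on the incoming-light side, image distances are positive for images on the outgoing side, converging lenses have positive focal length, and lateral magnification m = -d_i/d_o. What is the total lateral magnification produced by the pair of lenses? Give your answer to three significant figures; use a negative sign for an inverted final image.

Applying the thin-lens equation to the first lens, 1/20 = 1/32.5 + 1/d_i1, which gives d_i1 = 52.000 cm.
Its lateral magnification is m_1 = -d_i1/d_o1 = -(52.000)/32.5 = -1.6000.
Since 52.000 cm > 37 cm, the first image lies past the second lens and serves as a virtual object: d_o2 = L - d_i1 = -15.000 cm.
Applying the thin-lens equation again with f_2 = 17.5 cm and d_o2 = -15.000 cm gives d_i2 = 8.077 cm.
m_2 = -(8.077)/(-15.000) = 0.5385.
Total m = m_1 x m_2 = (-1.6000)(0.5385) = -0.8615.

-0.862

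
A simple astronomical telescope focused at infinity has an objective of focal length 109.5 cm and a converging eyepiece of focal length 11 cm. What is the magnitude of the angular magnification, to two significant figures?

10

|M| = f_obj/|f_eye| = 109.5/11 = 9.955.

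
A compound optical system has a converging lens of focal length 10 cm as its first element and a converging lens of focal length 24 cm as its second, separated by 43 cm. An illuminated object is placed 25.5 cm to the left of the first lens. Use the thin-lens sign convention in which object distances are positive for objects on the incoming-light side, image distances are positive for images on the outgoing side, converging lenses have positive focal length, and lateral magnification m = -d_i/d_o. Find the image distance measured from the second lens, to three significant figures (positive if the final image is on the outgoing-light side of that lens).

250 cm

Lens 1: 1/d_i1 = 1/f_1 - 1/d_o1 = 1/10 - 1/25.5 = 0.06078 cm^-1, so d_i1 = 16.452 cm.
The intermediate image is 16.452 cm to the right of lens 1, so d_o2 = L - d_i1 = 43 - 16.452 = 26.548 cm.
Lens 2: 1/d_i2 = 1/f_2 - 1/d_o2 = 1/24 - 1/(26.548) = 0.00400 cm^-1, so d_i2 = 250.025 cm.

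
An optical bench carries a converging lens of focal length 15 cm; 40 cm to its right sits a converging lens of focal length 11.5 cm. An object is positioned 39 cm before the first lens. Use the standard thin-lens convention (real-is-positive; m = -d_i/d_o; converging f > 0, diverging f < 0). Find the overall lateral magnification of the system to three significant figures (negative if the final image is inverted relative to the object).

First lens: d_i1 = 1/(1/15 - 1/39) = 24.375 cm.
m_1 = -(24.375)/39 = -0.6250.
The intermediate image is 24.375 cm to the right of lens 1, so d_o2 = L - d_i1 = 40 - 24.375 = 15.625 cm.
Second lens: d_i2 = 1/(1/11.5 - 1/(15.625)) = 43.561 cm.
m_2 = -(43.561)/(15.625) = -2.7879.
Overall magnification: m = m_1 m_2 = 1.7424.

1.74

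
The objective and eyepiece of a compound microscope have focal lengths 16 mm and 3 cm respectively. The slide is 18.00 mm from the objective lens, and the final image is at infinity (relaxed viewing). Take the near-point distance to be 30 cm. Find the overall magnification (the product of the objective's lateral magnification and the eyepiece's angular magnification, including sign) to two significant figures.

Convert to cm: f_obj = 16 mm = 1.6 cm; d_o = 18.00 mm = 1.80 cm.
Objective: 1/d_i = 1/f_obj - 1/d_o = 1/1.6 - 1/1.80 = 0.06944 cm^-1, so d_i = 14.400 cm.
m_obj = -d_i/d_o = -14.400/1.80 = -8.000.
Eyepiece angular magnification (image at infinity): M_eye = D/f_e = 30/3 = 10.000.
Overall M = m_obj x M_eye = (-8.000)(10.000) = -80.00.

-80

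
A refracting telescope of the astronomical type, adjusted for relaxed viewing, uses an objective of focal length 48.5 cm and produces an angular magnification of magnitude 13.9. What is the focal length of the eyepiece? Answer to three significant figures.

3.49 cm

|M| = f_obj/f_eye, so f_eye = f_obj/|M| = 48.5/13.9 = 3.489 cm.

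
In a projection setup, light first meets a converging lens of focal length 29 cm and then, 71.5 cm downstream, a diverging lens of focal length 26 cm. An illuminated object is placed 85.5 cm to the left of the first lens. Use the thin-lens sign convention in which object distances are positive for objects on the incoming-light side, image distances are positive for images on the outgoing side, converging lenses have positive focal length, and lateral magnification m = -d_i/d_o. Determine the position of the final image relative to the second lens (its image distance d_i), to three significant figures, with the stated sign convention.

-13.4 cm

Lens 1: 1/d_i1 = 1/f_1 - 1/d_o1 = 1/29 - 1/85.5 = 0.02279 cm^-1, so d_i1 = 43.885 cm.
That image sits 27.615 cm in front of the second lens, so d_o2 = 27.615 cm.
Lens 2: 1/d_i2 = 1/f_2 - 1/d_o2 = 1/(-26) - 1/(27.615) = -0.07467 cm^-1, so d_i2 = -13.392 cm.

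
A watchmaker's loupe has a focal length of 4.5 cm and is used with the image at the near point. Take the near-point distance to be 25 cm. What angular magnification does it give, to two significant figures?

M = 1 + D/f = 1 + 25/4.5 = 6.556.

6.6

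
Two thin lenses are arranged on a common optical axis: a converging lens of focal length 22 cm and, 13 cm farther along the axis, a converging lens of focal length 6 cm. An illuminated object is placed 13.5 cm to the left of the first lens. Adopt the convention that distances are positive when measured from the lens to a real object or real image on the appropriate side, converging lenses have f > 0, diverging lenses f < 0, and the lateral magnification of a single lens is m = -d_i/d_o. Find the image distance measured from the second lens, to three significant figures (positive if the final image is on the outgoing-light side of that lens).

6.86 cm

First lens: d_i1 = 1/(1/22 - 1/13.5) = -34.941 cm.
The intermediate image is virtual, 34.941 cm to the left of lens 1, so d_o2 = L - d_i1 = 13 - (-34.941) = 47.941 cm.
Second lens: d_i2 = 1/(1/6 - 1/(47.941)) = 6.858 cm.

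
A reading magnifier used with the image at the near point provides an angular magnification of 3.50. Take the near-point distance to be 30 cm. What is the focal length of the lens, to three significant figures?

For the image at the near point, M = 1 + D/f.
f = D/(M - 1) = 30/(3.5 - 1) = 12.000 cm.

12.0 cm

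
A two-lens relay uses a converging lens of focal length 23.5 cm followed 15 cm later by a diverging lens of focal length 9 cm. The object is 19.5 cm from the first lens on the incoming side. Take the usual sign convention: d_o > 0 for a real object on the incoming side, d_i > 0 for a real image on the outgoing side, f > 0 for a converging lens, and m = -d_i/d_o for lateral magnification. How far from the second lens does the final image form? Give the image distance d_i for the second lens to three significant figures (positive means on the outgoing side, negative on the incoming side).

Applying the thin-lens equation to the first lens, 1/23.5 = 1/19.5 + 1/d_i1, which gives d_i1 = -114.563 cm.
The intermediate image is virtual, 114.563 cm to the left of lens 1, so d_o2 = L - d_i1 = 15 - (-114.563) = 129.562 cm.
Applying the thin-lens equation again with f_2 = -9 cm and d_o2 = 129.562 cm gives d_i2 = -8.415 cm.

-8.42 cm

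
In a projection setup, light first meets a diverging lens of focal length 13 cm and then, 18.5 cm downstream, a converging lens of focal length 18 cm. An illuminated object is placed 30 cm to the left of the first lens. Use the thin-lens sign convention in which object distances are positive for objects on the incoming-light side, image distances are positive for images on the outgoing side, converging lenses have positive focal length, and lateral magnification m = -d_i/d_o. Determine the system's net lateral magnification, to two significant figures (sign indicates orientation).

-0.57

First lens: d_i1 = 1/(1/(-13) - 1/30) = -9.070 cm.
m_1 = -(-9.070)/30 = 0.3023.
With d_i1 < 0 the first image is virtual and lies on the object side; the object distance for lens 2 is d_o2 = 18.5 - (-9.070) = 27.570 cm.
Second lens: d_i2 = 1/(1/18 - 1/(27.570)) = 51.857 cm.
m_2 = -(51.857)/(27.570) = -1.8809.
The system's lateral magnification is m_1 m_2 = (0.3023)(-1.8809) = -0.5687.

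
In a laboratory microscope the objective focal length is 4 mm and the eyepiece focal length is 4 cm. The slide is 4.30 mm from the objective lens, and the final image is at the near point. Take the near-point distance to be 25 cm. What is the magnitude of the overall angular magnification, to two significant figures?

Convert to cm: f_obj = 4 mm = 0.4 cm; d_o = 4.30 mm = 0.43 cm.
Objective: 1/d_i = 1/f_obj - 1/d_o = 1/0.4 - 1/0.43 = 0.17442 cm^-1, so d_i = 5.733 cm.
m_obj = -d_i/d_o = -5.733/0.43 = -13.333.
Eyepiece angular magnification (image at near point): M_eye = 1 + D/f_e = 1 + 25/4 = 7.250.
Overall M = m_obj x M_eye = (-13.333)(7.250) = -96.67.
|M| = 96.67.

97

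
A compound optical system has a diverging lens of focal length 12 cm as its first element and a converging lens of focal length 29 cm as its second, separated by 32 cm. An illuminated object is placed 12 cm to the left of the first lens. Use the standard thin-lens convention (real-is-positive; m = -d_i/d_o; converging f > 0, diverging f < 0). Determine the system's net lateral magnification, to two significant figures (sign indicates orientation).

-1.6

Applying the thin-lens equation to the first lens, 1/(-12) = 1/12 + 1/d_i1, which gives d_i1 = -6.000 cm.
Its lateral magnification is m_1 = -d_i1/d_o1 = -(-6.000)/12 = 0.5000.
The intermediate image is virtual, 6.000 cm to the left of lens 1, so d_o2 = L - d_i1 = 32 - (-6.000) = 38.000 cm.
Applying the thin-lens equation again with f_2 = 29 cm and d_o2 = 38.000 cm gives d_i2 = 122.444 cm.
m_2 = -(122.444)/(38.000) = -3.2222.
The system's lateral magnification is m_1 m_2 = (0.5000)(-3.2222) = -1.6111.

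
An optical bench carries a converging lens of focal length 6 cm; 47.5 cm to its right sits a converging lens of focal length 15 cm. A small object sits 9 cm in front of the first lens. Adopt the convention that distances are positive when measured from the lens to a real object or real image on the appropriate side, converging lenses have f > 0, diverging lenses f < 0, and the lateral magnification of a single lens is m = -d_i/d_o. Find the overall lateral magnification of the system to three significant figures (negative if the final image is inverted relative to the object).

First lens: d_i1 = 1/(1/6 - 1/9) = 18.000 cm.
m_1 = -(18.000)/9 = -2.0000.
The intermediate image is 18.000 cm to the right of lens 1, so d_o2 = L - d_i1 = 47.5 - 18.000 = 29.500 cm.
Second lens: d_i2 = 1/(1/15 - 1/(29.500)) = 30.517 cm.
m_2 = -(30.517)/(29.500) = -1.0345.
Overall magnification: m = m_1 m_2 = 2.0690.

2.07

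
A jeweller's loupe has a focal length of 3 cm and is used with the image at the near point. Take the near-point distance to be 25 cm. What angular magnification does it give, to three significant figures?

M = 1 + D/f = 1 + 25/3 = 9.333.

9.33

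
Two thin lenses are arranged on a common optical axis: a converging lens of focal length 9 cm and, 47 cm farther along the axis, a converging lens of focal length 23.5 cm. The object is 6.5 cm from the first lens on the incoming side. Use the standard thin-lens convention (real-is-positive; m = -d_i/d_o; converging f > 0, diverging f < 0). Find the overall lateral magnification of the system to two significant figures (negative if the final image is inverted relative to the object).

First lens: d_i1 = 1/(1/9 - 1/6.5) = -23.400 cm.
m_1 = -(-23.400)/6.5 = 3.6000.
With d_i1 < 0 the first image is virtual and lies on the object side; the object distance for lens 2 is d_o2 = 47 - (-23.400) = 70.400 cm.
Second lens: d_i2 = 1/(1/23.5 - 1/(70.400)) = 35.275 cm.
m_2 = -(35.275)/(70.400) = -0.5011.
The system's lateral magnification is m_1 m_2 = (3.6000)(-0.5011) = -1.8038.

-1.8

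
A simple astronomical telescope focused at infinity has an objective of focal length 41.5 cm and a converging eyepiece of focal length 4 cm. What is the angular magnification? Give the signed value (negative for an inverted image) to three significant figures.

M = -f_obj/f_eye = -41.5/(4) = -10.375.

-10.4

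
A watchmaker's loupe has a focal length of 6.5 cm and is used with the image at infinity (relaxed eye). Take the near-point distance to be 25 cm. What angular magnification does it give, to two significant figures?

M = D/f = 25/6.5 = 3.846.

3.8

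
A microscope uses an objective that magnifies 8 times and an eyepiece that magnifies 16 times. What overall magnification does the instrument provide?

The overall magnification of a compound microscope is the product of the objective and eyepiece magnifications:
M = M_obj x M_eye = 8 x 16 = 128.

128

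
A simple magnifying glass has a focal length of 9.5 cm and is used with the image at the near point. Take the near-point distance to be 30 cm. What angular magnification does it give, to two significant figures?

M = 1 + D/f = 1 + 30/9.5 = 4.158.

4.2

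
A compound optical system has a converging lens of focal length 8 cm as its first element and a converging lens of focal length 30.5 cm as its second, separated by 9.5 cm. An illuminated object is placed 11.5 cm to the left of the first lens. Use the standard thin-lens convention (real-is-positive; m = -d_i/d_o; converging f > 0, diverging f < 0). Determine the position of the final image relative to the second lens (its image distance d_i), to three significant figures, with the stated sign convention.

Applying the thin-lens equation to the first lens, 1/8 = 1/11.5 + 1/d_i1, which gives d_i1 = 26.286 cm.
This image would form 26.286 cm past lens 1, i.e. 16.786 cm beyond lens 2, so it is a virtual object for lens 2: d_o2 = 9.5 - 26.286 = -16.786 cm.
Applying the thin-lens equation again with f_2 = 30.5 cm and d_o2 = -16.786 cm gives d_i2 = 10.827 cm.

10.8 cm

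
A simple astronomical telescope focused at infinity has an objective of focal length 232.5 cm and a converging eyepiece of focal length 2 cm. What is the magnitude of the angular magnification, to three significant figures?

116

|M| = f_obj/|f_eye| = 232.5/2 = 116.250.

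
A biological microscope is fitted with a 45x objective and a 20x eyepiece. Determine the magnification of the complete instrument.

The overall magnification of a compound microscope is the product of the objective and eyepiece magnifications:
M = M_obj x M_eye = 45 x 20 = 900.

900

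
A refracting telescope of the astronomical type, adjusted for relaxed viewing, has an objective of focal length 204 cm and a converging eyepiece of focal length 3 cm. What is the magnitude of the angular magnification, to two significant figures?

|M| = f_obj/|f_eye| = 204/3 = 68.000.

68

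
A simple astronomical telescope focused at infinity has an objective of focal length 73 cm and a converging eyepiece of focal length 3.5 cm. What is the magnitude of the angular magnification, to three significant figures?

20.9

|M| = f_obj/|f_eye| = 73/3.5 = 20.857.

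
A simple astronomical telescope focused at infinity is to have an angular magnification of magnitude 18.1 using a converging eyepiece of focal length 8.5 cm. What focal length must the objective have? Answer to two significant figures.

|M| = f_obj/|f_eye|, so f_obj = |M| x |f_eye| = 18.1 x 8.5 = 153.850 cm.

150 cm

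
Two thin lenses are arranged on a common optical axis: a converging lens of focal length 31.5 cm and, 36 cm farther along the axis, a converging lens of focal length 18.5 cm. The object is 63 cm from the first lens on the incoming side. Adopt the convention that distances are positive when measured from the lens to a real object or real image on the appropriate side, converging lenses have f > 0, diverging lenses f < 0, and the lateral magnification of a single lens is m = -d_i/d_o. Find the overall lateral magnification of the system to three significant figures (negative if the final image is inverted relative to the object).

First lens: d_i1 = 1/(1/31.5 - 1/63) = 63.000 cm.
m_1 = -(63.000)/63 = -1.0000.
This image would form 63.000 cm past lens 1, i.e. 27.000 cm beyond lens 2, so it is a virtual object for lens 2: d_o2 = 36 - 63.000 = -27.000 cm.
Second lens: d_i2 = 1/(1/18.5 - 1/(-27.000)) = 10.978 cm.
m_2 = -(10.978)/(-27.000) = 0.4066.
Overall magnification: m = m_1 m_2 = -0.4066.

-0.407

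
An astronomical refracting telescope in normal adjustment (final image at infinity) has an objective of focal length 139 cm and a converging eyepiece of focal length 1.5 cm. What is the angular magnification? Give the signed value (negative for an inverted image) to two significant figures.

M = -f_obj/f_eye = -139/(1.5) = -92.667.

-93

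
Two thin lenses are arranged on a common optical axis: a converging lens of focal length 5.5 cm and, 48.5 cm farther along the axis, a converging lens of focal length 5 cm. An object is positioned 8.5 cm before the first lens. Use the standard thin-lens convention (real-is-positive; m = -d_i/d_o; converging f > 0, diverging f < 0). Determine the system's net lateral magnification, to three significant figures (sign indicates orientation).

Lens 1: 1/d_i1 = 1/f_1 - 1/d_o1 = 1/5.5 - 1/8.5 = 0.06417 cm^-1, so d_i1 = 15.583 cm.
m_1 = -(15.583)/8.5 = -1.8333.
That image sits 32.917 cm in front of the second lens, so d_o2 = 32.917 cm.
Lens 2: 1/d_i2 = 1/f_2 - 1/d_o2 = 1/5 - 1/(32.917) = 0.16962 cm^-1, so d_i2 = 5.896 cm.
m_2 = -(5.896)/(32.917) = -0.1791.
Total m = m_1 x m_2 = (-1.8333)(-0.1791) = 0.3284.

0.328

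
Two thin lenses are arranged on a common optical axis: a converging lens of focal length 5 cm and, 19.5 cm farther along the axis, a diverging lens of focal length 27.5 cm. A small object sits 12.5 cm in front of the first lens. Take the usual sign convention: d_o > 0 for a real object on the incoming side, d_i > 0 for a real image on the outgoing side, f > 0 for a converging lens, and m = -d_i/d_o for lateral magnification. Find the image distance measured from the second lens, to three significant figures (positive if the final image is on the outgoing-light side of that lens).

-7.94 cm

Lens 1: 1/d_i1 = 1/f_1 - 1/d_o1 = 1/5 - 1/12.5 = 0.12000 cm^-1, so d_i1 = 8.333 cm.
Object distance for lens 2: d_o2 = 19.5 - 8.333 = 11.167 cm.
Lens 2: 1/d_i2 = 1/f_2 - 1/d_o2 = 1/(-27.5) - 1/(11.167) = -0.12592 cm^-1, so d_i2 = -7.942 cm.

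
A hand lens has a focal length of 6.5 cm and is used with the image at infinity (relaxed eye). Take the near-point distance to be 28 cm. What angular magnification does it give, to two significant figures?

M = D/f = 28/6.5 = 4.308.

4.3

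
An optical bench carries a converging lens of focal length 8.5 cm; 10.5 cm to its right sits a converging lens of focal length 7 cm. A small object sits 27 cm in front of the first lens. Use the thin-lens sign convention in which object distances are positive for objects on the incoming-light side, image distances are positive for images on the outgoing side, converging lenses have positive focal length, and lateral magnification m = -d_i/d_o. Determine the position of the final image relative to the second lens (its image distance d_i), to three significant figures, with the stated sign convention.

1.50 cm

Lens 1: 1/d_i1 = 1/f_1 - 1/d_o1 = 1/8.5 - 1/27 = 0.08061 cm^-1, so d_i1 = 12.405 cm.
Since 12.405 cm > 10.5 cm, the first image lies past the second lens and serves as a virtual object: d_o2 = L - d_i1 = -1.905 cm.
Lens 2: 1/d_i2 = 1/f_2 - 1/d_o2 = 1/7 - 1/(-1.905) = 0.66768 cm^-1, so d_i2 = 1.498 cm.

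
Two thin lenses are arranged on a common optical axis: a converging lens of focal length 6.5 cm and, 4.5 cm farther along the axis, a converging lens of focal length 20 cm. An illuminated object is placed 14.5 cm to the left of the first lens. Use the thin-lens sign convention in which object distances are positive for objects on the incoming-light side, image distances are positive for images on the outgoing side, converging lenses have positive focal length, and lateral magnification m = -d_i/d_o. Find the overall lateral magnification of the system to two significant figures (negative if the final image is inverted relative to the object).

-0.60

Applying the thin-lens equation to the first lens, 1/6.5 = 1/14.5 + 1/d_i1, which gives d_i1 = 11.781 cm.
Its lateral magnification is m_1 = -d_i1/d_o1 = -(11.781)/14.5 = -0.8125.
Since 11.781 cm > 4.5 cm, the first image lies past the second lens and serves as a virtual object: d_o2 = L - d_i1 = -7.281 cm.
Applying the thin-lens equation again with f_2 = 20 cm and d_o2 = -7.281 cm gives d_i2 = 5.338 cm.
m_2 = -(5.338)/(-7.281) = 0.7331.
Total m = m_1 x m_2 = (-0.8125)(0.7331) = -0.5956.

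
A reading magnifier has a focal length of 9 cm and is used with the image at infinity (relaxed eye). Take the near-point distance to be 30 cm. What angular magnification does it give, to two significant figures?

3.3

M = D/f = 30/9 = 3.333.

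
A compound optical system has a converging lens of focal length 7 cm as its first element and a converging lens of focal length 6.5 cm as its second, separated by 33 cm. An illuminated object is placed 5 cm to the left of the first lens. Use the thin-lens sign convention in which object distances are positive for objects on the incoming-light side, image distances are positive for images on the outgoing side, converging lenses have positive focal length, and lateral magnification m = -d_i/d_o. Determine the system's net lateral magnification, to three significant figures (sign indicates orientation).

First lens: d_i1 = 1/(1/7 - 1/5) = -17.500 cm.
m_1 = -(-17.500)/5 = 3.5000.
The intermediate image is virtual, 17.500 cm to the left of lens 1, so d_o2 = L - d_i1 = 33 - (-17.500) = 50.500 cm.
Second lens: d_i2 = 1/(1/6.5 - 1/(50.500)) = 7.460 cm.
m_2 = -(7.460)/(50.500) = -0.1477.
Overall magnification: m = m_1 m_2 = -0.5170.

-0.517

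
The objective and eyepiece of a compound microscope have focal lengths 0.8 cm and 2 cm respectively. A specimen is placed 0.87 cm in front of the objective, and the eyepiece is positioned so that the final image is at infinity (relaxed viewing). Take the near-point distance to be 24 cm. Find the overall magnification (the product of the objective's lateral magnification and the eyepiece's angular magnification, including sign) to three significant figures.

-137

Objective: 1/d_i = 1/f_obj - 1/d_o = 1/0.8 - 1/0.87 = 0.10057 cm^-1, so d_i = 9.943 cm.
m_obj = -d_i/d_o = -9.943/0.87 = -11.429.
Eyepiece angular magnification (image at infinity): M_eye = D/f_e = 24/2 = 12.000.
Overall M = m_obj x M_eye = (-11.429)(12.000) = -137.14.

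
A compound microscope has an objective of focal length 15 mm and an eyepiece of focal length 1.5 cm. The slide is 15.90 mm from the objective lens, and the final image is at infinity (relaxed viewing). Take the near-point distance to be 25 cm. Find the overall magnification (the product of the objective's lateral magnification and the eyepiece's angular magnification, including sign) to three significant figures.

Convert to cm: f_obj = 15 mm = 1.5 cm; d_o = 15.90 mm = 1.59 cm.
Objective: 1/d_i = 1/f_obj - 1/d_o = 1/1.5 - 1/1.59 = 0.03774 cm^-1, so d_i = 26.500 cm.
m_obj = -d_i/d_o = -26.500/1.59 = -16.667.
Eyepiece angular magnification (image at infinity): M_eye = D/f_e = 25/1.5 = 16.667.
Overall M = m_obj x M_eye = (-16.667)(16.667) = -277.78.

-278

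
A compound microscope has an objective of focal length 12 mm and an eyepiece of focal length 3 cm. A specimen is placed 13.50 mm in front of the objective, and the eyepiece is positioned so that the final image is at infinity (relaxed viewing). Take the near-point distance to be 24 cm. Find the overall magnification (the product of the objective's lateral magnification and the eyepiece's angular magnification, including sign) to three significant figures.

-64.0

Convert to cm: f_obj = 12 mm = 1.2 cm; d_o = 13.50 mm = 1.35 cm.
Objective: 1/d_i = 1/f_obj - 1/d_o = 1/1.2 - 1/1.35 = 0.09259 cm^-1, so d_i = 10.800 cm.
m_obj = -d_i/d_o = -10.800/1.35 = -8.000.
Eyepiece angular magnification (image at infinity): M_eye = D/f_e = 24/3 = 8.000.
Overall M = m_obj x M_eye = (-8.000)(8.000) = -64.00.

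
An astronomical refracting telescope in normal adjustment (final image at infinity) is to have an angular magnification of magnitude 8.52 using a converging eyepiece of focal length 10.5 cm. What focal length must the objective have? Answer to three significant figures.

|M| = f_obj/|f_eye|, so f_obj = |M| x |f_eye| = 8.52 x 10.5 = 89.460 cm.

89.5 cm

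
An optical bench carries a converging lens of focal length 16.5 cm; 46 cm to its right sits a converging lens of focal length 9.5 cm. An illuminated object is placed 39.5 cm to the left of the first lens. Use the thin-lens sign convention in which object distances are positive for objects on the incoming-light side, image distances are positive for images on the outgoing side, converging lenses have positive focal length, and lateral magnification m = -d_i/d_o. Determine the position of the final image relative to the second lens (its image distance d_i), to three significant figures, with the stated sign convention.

20.6 cm

Lens 1: 1/d_i1 = 1/f_1 - 1/d_o1 = 1/16.5 - 1/39.5 = 0.03529 cm^-1, so d_i1 = 28.337 cm.
That image sits 17.663 cm in front of the second lens, so d_o2 = 17.663 cm.
Lens 2: 1/d_i2 = 1/f_2 - 1/d_o2 = 1/9.5 - 1/(17.663) = 0.04865 cm^-1, so d_i2 = 20.556 cm.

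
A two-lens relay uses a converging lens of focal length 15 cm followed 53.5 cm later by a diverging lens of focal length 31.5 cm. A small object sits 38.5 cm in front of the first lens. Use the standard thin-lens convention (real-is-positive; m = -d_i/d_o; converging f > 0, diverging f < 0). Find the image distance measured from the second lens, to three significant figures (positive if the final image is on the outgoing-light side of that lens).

First lens: d_i1 = 1/(1/15 - 1/38.5) = 24.574 cm.
Object distance for lens 2: d_o2 = 53.5 - 24.574 = 28.926 cm.
Second lens: d_i2 = 1/(1/(-31.5) - 1/(28.926)) = -15.079 cm.

-15.1 cm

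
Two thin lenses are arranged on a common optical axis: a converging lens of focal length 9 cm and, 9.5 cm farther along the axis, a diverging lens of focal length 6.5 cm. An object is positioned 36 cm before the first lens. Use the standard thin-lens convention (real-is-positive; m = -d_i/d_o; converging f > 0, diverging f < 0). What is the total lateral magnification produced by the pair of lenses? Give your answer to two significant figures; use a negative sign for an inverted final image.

-0.54

First lens: d_i1 = 1/(1/9 - 1/36) = 12.000 cm.
m_1 = -(12.000)/36 = -0.3333.
This image would form 12.000 cm past lens 1, i.e. 2.500 cm beyond lens 2, so it is a virtual object for lens 2: d_o2 = 9.5 - 12.000 = -2.500 cm.
Second lens: d_i2 = 1/(1/(-6.5) - 1/(-2.500)) = 4.062 cm.
m_2 = -(4.062)/(-2.500) = 1.6250.
The system's lateral magnification is m_1 m_2 = (-0.3333)(1.6250) = -0.5417.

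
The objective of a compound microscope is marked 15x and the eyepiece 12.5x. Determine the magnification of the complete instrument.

The overall magnification of a compound microscope is the product of the objective and eyepiece magnifications:
M = M_obj x M_eye = 15 x 12.5 = 187.5.

187.5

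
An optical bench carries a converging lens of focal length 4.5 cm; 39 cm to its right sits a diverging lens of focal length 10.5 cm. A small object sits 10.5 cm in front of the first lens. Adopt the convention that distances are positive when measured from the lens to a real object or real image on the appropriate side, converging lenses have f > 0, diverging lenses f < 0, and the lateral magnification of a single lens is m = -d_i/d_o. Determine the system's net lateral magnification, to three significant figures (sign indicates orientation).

Applying the thin-lens equation to the first lens, 1/4.5 = 1/10.5 + 1/d_i1, which gives d_i1 = 7.875 cm.
Its lateral magnification is m_1 = -d_i1/d_o1 = -(7.875)/10.5 = -0.7500.
Object distance for lens 2: d_o2 = 39 - 7.875 = 31.125 cm.
Applying the thin-lens equation again with f_2 = -10.5 cm and d_o2 = 31.125 cm gives d_i2 = -7.851 cm.
m_2 = -(-7.851)/(31.125) = 0.2523.
Total m = m_1 x m_2 = (-0.7500)(0.2523) = -0.1892.

-0.189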